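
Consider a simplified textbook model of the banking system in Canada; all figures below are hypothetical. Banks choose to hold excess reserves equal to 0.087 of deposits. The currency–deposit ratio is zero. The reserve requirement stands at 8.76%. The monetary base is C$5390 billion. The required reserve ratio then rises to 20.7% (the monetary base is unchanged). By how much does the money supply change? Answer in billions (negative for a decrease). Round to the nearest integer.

-12537 billion

Initially m₁ = 1 / (0.0876 + 0.087) ≈ 5.72738, so M₁ = 5.72738 × 5390 = 30870.5782 billion.
After the change m₂ = 1 / (0.207 + 0.087) ≈ 3.40136, so M₂ = 3.40136 × 5390 = 18333.3304 billion.
ΔM = M₂ − M₁ = 18333.3304 − 30870.5782 = -12537.2478 billion.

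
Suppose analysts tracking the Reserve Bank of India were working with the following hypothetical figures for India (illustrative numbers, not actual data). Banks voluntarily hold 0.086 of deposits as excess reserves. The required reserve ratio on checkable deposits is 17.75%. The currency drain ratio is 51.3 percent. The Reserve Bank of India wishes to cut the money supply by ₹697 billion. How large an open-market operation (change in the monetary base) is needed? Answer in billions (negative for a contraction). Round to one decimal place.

-357.7 billion

The money multiplier is m = (1 + c) / (rr + e + c) = (1 + 0.513) / (0.1775 + 0.086 + 0.513) ≈ 1.94849.
ΔMB = ΔM / m = (−697) / 1.94849 ≈ -357.7129 billion.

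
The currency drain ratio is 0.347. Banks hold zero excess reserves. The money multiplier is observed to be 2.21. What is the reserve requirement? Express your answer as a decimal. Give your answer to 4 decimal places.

Using m = 2.21. Since m = (1 + c)/(c + rr + e), the denominator satisfies c + rr + e = (1 + c)/m = (1 + 0.347) / 2.21 ≈ 0.609502.
With c = 0.347 and e = 0, the reserve requirement is 0.609502 − 0.347 − 0 = 0.262502.

0.2625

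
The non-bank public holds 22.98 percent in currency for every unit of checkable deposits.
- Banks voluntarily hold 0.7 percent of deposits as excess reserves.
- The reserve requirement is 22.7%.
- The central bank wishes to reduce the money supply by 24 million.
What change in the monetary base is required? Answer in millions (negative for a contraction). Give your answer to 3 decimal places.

The money multiplier is m = (1 + c) / (rr + e + c) = (1 + 0.2298) / (0.227 + 0.007 + 0.2298) ≈ 2.651574.
ΔMB = ΔM / m = (−24) / 2.651574 ≈ -9.0512 million.

-9.051 million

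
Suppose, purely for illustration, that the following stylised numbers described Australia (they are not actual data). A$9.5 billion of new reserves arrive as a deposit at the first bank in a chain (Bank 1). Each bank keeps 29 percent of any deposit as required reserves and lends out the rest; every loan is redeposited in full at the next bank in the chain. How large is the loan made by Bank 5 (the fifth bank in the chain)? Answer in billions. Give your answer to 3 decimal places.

Each bank lends a fraction (1 − rr) = 0.7100 of the deposit it receives, so Bank 5 receives 9.5·0.7100^4 and lends 9.5·0.7100^5 ≈ 1.7140 billion.

A$1.714 billion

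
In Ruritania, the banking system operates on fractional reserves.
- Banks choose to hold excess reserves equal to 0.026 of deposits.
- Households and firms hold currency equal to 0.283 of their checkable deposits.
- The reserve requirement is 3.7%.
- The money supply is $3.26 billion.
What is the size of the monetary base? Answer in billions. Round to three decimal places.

The money multiplier is m = (1 + c) / (rr + e + c) = (1 + 0.283) / (0.037 + 0.026 + 0.283) ≈ 3.70809.
MB = M / m = 3.26 / 3.70809 ≈ 0.8792 billion.

$0.879 billion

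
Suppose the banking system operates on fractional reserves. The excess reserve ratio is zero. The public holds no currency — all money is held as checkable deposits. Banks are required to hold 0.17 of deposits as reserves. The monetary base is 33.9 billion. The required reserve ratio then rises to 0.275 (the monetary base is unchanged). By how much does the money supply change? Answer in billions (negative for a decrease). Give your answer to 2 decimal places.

-76.14 billion

Initially m₁ = 1 / (0.17) ≈ 5.88235, so M₁ = 5.88235 × 33.9 ≈ 199.4117 billion.
After the change m₂ = 1 / (0.275) ≈ 3.63636, so M₂ = 3.63636 × 33.9 ≈ 123.2726 billion.
ΔM = M₂ − M₁ = 123.2726 − 199.4117 = -76.1391 billion.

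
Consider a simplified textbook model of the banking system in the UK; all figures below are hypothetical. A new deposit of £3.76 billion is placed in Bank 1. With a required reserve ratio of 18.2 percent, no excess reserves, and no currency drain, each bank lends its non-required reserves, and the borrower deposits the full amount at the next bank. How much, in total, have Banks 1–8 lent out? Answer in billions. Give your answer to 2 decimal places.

Bank i lends (1 − rr)^i of the original deposit: Bank 1 lends 3.76·0.8180 ≈ 3.0757, Bank 2 lends 3.76·0.8180² ≈ 2.5159, and so on.
Summing a geometric series: total = 3.76·[0.8180·(1 − 0.8180^8) / (1 − 0.8180)] ≈ 13.5117 billion.

£13.51 billion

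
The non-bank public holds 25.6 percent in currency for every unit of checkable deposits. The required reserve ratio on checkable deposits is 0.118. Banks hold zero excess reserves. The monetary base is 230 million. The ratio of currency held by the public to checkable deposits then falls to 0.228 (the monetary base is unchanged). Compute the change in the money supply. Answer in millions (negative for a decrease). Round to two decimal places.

Initially m₁ = (1 + 0.256) / (0.118 + 0.256) ≈ 3.358289, so M₁ = 3.358289 × 230 ≈ 772.4065 million.
After the change m₂ = (1 + 0.228) / (0.118 + 0.228) ≈ 3.549133, so M₂ = 3.549133 × 230 ≈ 816.3006 million.
ΔM = M₂ − M₁ = 816.3006 − 772.4065 = 43.8941 million.

43.89 million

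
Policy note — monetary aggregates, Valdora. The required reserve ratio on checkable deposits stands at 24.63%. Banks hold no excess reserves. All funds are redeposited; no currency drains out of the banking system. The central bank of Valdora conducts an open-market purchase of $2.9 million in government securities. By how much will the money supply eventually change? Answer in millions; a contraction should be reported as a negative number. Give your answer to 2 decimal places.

$11.77 million

The simple money multiplier is m = 1/rr = 1/0.2463 ≈ 4.0601.
An open-market purchase increases the monetary base by 2.9 million, so ΔM = m × ΔMB = 4.0601 × 2.9 ≈ 11.7743 million.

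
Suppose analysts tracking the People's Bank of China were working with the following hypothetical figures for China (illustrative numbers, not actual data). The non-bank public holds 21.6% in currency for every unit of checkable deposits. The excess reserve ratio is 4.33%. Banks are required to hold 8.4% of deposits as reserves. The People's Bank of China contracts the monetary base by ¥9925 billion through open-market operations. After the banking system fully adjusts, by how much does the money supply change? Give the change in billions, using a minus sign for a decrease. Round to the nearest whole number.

-35155 billion

The money multiplier is m = (1 + c) / (rr + e + c) = (1 + 0.216) / (0.084 + 0.0433 + 0.216) ≈ 3.54209.
The sale removes 9925 billion of base, so ΔM = m × ΔMB = 3.54209 × (−9925) ≈ -35155.2432 billion.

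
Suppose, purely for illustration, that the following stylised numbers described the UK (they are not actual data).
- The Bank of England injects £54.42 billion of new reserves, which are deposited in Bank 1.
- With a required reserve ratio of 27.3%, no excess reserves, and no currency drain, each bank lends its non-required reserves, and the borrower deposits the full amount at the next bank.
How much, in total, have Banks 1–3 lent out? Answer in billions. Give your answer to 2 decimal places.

Bank i lends (1 − rr)^i of the original deposit: Bank 1 lends 54.42·0.7270 ≈ 39.5633, Bank 2 lends 54.42·0.7270² ≈ 28.7625, and so on.
Summing a geometric series: total = 54.42·[0.7270·(1 − 0.7270^3) / (1 − 0.7270)] ≈ 89.2363 billion.

£89.24 billion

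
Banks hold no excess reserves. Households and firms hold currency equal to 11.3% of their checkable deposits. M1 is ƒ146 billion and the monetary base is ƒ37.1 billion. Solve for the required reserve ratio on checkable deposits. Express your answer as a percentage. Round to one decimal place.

Using m = M/MB = 146/37.1 ≈ 3.935310. Since m = (1 + c)/(c + rr + e), the denominator satisfies c + rr + e = (1 + c)/m = (1 + 0.113) / 3.935310 ≈ 0.282824.
With c = 0.113 and e = 0, the required reserve ratio on checkable deposits is 0.282824 − 0.113 − 0 = 0.169824.

17.0%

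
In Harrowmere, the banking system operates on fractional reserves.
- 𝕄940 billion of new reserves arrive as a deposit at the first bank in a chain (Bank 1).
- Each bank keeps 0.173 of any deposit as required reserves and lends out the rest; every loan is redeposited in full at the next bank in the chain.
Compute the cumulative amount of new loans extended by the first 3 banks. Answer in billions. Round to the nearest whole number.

𝕄1952 billion

Bank i lends (1 − rr)^i of the original deposit: Bank 1 lends 940·0.8270 = 777.3800, Bank 2 lends 940·0.8270² ≈ 642.8933, and so on.
Summing a geometric series: total = 940·[0.8270·(1 − 0.8270^3) / (1 − 0.8270)] ≈ 1951.9460 billion.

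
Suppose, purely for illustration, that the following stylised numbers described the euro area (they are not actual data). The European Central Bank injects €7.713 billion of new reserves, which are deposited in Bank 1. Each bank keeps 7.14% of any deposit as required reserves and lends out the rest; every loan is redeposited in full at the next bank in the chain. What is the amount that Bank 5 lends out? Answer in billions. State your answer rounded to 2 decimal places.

Each bank lends a fraction (1 − rr) = 0.9286 of the deposit it receives, so Bank 5 receives 7.713·0.9286^4 and lends 7.713·0.9286^5 ≈ 5.3256 billion.

€5.33 billion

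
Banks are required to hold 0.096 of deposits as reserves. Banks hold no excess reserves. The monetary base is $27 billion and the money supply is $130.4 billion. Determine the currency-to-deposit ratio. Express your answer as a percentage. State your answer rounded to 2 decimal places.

Using m = M/MB = 130.4/27 ≈ 4.829630. From m = (1 + c)/(c + rr + e), rearranging gives 1 + c = m·(c + rr + e), so c·(1 − m) = m·(rr + e) − 1.
Hence c = [m·(rr + e) − 1]/(1 − m) = [4.829630 × (0.096 + 0) − 1] / (1 − 4.829630) ≈ 0.140054.

14.01%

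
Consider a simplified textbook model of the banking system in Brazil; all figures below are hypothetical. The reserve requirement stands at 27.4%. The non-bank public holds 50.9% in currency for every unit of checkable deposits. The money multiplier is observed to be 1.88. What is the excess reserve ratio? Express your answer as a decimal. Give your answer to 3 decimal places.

Using m = 1.88. Since m = (1 + c)/(c + rr + e), the denominator satisfies c + rr + e = (1 + c)/m = (1 + 0.509) / 1.88 ≈ 0.802660.
With c = 0.509 and rr = 0.274, the excess reserve ratio is 0.802660 − 0.509 − 0.274 = 0.01966.

0.020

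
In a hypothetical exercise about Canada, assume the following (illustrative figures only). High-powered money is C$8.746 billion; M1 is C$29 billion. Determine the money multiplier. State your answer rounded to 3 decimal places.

3.316

The money multiplier is m = M / MB = 29 / 8.746 ≈ 3.31580.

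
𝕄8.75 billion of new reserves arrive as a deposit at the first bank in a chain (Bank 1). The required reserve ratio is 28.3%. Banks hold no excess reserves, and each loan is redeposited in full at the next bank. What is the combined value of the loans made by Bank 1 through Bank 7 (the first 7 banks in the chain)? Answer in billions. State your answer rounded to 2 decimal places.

Bank i lends (1 − rr)^i of the original deposit: Bank 1 lends 8.75·0.7170 ≈ 6.2738, Bank 2 lends 8.75·0.7170² ≈ 4.4983, and so on.
Summing a geometric series: total = 8.75·[0.7170·(1 − 0.7170^7) / (1 − 0.7170)] ≈ 20.0091 billion.

𝕄20.01 billion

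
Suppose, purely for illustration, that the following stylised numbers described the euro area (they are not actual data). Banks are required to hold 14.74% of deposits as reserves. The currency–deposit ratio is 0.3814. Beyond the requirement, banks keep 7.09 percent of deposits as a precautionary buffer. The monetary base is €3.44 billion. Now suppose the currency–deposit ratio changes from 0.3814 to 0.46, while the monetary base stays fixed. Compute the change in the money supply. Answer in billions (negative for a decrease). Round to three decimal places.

-0.520 billion

Initially m₁ = (1 + 0.3814) / (0.1474 + 0.0709 + 0.3814) ≈ 2.30349, so M₁ = 2.30349 × 3.44 ≈ 7.924 billion.
After the change m₂ = (1 + 0.46) / (0.1474 + 0.0709 + 0.46) ≈ 2.15244, so M₂ = 2.15244 × 3.44 ≈ 7.4044 billion.
ΔM = M₂ − M₁ = 7.4044 − 7.924 = -0.5196 billion.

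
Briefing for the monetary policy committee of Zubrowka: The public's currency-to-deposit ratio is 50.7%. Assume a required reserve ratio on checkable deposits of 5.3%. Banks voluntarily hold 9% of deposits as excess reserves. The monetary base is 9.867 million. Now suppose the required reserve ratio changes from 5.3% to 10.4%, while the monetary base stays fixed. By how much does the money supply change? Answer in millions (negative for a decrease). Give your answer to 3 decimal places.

Initially m₁ = (1 + 0.507) / (0.053 + 0.09 + 0.507) ≈ 2.31846, so M₁ = 2.31846 × 9.867 ≈ 22.8762 million.
After the change m₂ = (1 + 0.507) / (0.104 + 0.09 + 0.507) ≈ 2.14979, so M₂ = 2.14979 × 9.867 ≈ 21.212 million.
ΔM = M₂ − M₁ = 21.212 − 22.8762 = -1.6642 million.

-1.664 million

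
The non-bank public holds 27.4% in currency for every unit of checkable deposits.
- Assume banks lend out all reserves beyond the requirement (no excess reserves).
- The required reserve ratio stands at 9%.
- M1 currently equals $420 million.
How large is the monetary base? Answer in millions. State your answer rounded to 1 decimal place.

The money multiplier is m = (1 + c) / (rr + c) = (1 + 0.274) / (0.09 + 0.274) = 3.5.
MB = M / m = 420 / 3.5 = 120 million.

$120.0 million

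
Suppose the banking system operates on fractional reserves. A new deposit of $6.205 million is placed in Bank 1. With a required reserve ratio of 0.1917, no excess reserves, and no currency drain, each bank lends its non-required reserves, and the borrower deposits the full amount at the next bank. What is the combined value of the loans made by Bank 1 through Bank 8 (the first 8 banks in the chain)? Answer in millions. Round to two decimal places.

$21.40 million

Bank i lends (1 − rr)^i of the original deposit: Bank 1 lends 6.205·0.8083 ≈ 5.0155, Bank 2 lends 6.205·0.8083² ≈ 4.0540, and so on.
Summing a geometric series: total = 6.205·[0.8083·(1 − 0.8083^8) / (1 − 0.8083)] ≈ 21.3960 million.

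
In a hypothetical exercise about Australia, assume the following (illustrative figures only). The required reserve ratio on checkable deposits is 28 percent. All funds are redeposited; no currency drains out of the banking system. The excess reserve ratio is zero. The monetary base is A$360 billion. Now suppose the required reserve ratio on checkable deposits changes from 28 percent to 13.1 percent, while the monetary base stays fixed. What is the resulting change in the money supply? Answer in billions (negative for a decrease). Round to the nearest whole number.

Initially m₁ = 1 / (0.28) ≈ 3.5714, so M₁ = 3.5714 × 360 = 1285.704 billion.
After the change m₂ = 1 / (0.131) ≈ 7.6336, so M₂ = 7.6336 × 360 = 2748.096 billion.
ΔM = M₂ − M₁ = 2748.096 − 1285.704 = 1462.392 billion.

A$1462 billion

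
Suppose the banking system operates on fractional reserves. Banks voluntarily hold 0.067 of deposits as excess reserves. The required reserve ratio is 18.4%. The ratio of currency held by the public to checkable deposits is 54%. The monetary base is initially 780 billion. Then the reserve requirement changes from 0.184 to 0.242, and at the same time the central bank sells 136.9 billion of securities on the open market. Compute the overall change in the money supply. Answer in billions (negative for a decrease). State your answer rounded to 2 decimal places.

Before: m₁ = (1 + 0.54) / (0.184 + 0.067 + 0.54) ≈ 1.946903, MB₁ = 780, so M₁ = 1.946903 × 780 ≈ 1518.5843 billion.
After: m₂ = (1 + 0.54) / (0.242 + 0.067 + 0.54) ≈ 1.813899, MB₂ = 780 − 136.9 = 643.1, so M₂ = 1.813899 × 643.1 ≈ 1166.5184 billion.
ΔM = M₂ − M₁ = 1166.5184 − 1518.5843 = -352.0659 billion.

-352.07 billion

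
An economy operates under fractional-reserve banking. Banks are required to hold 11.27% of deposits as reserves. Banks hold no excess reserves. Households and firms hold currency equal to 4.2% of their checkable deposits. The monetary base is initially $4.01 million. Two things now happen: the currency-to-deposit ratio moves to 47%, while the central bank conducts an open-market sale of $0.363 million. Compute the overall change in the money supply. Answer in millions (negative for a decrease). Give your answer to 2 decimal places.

Before: m₁ = (1 + 0.042) / (0.1127 + 0.042) ≈ 6.7356, MB₁ = 4.01, so M₁ = 6.7356 × 4.01 ≈ 27.0098 million.
After: m₂ = (1 + 0.47) / (0.1127 + 0.47) ≈ 2.5227, MB₂ = 4.01 − 0.363 = 3.647, so M₂ = 2.5227 × 3.647 ≈ 9.2003 million.
ΔM = M₂ − M₁ = 9.2003 − 27.0098 = -17.8095 million.

-17.81 million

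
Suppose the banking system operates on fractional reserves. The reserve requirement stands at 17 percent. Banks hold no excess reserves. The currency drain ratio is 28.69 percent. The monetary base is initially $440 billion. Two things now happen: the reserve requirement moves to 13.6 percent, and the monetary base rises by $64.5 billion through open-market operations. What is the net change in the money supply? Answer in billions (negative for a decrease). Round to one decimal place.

$295.9 billion

Before: m₁ = (1 + 0.2869) / (0.17 + 0.2869) ≈ 2.81659, MB₁ = 440, so M₁ = 2.81659 × 440 = 1239.2996 billion.
After: m₂ = (1 + 0.2869) / (0.136 + 0.2869) ≈ 3.04304, MB₂ = 440 + 64.5 = 504.5, so M₂ = 3.04304 × 504.5 ≈ 1535.2137 billion.
ΔM = M₂ − M₁ = 1535.2137 − 1239.2996 = 295.9141 billion.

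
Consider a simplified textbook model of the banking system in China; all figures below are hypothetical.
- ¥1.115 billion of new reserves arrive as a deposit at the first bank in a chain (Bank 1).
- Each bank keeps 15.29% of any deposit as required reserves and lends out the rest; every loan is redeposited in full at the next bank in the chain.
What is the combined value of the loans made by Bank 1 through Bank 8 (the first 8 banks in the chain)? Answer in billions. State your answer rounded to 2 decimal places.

Bank i lends (1 − rr)^i of the original deposit: Bank 1 lends 1.115·0.8471 ≈ 0.9445, Bank 2 lends 1.115·0.8471² ≈ 0.8001, and so on.
Summing a geometric series: total = 1.115·[0.8471·(1 − 0.8471^8) / (1 − 0.8471)] ≈ 4.5395 billion.

¥4.54 billion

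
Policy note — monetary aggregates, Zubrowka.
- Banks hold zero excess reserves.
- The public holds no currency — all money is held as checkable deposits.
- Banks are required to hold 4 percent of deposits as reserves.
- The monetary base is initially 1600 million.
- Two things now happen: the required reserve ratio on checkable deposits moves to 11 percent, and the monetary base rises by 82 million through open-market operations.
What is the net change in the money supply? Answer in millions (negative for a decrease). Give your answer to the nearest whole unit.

Before: m₁ = 1 / (0.04) = 25, MB₁ = 1600, so M₁ = 25 × 1600 = 40000 million.
After: m₂ = 1 / (0.11) ≈ 9.09091, MB₂ = 1600 + 82 = 1682, so M₂ = 9.09091 × 1682 ≈ 15290.9106 million.
ΔM = M₂ − M₁ = 15290.9106 − 40000 = -24709.0894 million.

-24709 million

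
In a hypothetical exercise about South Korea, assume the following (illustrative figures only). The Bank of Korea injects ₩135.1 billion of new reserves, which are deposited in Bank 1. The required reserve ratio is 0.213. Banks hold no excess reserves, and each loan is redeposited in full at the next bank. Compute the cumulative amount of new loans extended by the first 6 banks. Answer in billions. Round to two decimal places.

Bank i lends (1 − rr)^i of the original deposit: Bank 1 lends 135.1·0.7870 = 106.3237, Bank 2 lends 135.1·0.7870² ≈ 83.6768, and so on.
Summing a geometric series: total = 135.1·[0.7870·(1 − 0.7870^6) / (1 − 0.7870)] ≈ 380.5684 billion.

₩380.57 billion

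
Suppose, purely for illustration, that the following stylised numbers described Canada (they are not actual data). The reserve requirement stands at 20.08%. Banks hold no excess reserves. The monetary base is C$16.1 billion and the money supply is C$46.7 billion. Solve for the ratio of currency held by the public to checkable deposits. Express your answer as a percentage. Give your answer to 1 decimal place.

22.0%

Using m = M/MB = 46.7/16.1 ≈ 2.900621. From m = (1 + c)/(c + rr + e), rearranging gives 1 + c = m·(c + rr + e), so c·(1 − m) = m·(rr + e) − 1.
Hence c = [m·(rr + e) − 1]/(1 − m) = [2.900621 × (0.2008 + 0) − 1] / (1 − 2.900621) ≈ 0.219694.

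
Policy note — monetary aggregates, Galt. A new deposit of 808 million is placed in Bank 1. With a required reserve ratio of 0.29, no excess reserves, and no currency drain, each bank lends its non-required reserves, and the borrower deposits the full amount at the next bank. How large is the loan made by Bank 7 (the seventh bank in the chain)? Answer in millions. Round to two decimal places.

Each bank lends a fraction (1 − rr) = 0.7100 of the deposit it receives, so Bank 7 receives 808·0.7100^6 and lends 808·0.7100^7 ≈ 73.4886 million.

73.49 million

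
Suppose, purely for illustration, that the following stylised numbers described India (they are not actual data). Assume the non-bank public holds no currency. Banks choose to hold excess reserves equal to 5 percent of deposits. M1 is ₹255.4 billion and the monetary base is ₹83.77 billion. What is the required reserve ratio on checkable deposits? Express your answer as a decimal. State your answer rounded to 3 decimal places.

0.278

Using m = M/MB = 255.4/83.77 ≈ 3.048824. Since m = (1 + c)/(c + rr + e), the denominator satisfies c + rr + e = (1 + c)/m = (1 + 0) / 3.048824 ≈ 0.327995.
With c = 0 and e = 0.05, the required reserve ratio on checkable deposits is 0.327995 − 0 − 0.05 = 0.277995.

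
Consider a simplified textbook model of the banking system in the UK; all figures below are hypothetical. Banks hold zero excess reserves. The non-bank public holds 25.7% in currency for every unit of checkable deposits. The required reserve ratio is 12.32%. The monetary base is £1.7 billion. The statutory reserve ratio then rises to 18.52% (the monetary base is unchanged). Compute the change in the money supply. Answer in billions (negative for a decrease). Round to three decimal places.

Initially m₁ = (1 + 0.257) / (0.1232 + 0.257) ≈ 3.30615, so M₁ = 3.30615 × 1.7 ≈ 5.6205 billion.
After the change m₂ = (1 + 0.257) / (0.1852 + 0.257) ≈ 2.84261, so M₂ = 2.84261 × 1.7 ≈ 4.8324 billion.
ΔM = M₂ − M₁ = 4.8324 − 5.6205 = -0.7881 billion.

-0.788 billion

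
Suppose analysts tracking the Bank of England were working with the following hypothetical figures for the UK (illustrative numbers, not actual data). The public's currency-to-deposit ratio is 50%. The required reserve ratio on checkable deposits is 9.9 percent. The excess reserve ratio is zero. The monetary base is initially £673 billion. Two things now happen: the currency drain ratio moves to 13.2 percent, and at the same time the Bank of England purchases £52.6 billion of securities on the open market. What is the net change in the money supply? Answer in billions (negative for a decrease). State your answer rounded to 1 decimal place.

Before: m₁ = (1 + 0.5) / (0.099 + 0.5) ≈ 2.50417, MB₁ = 673, so M₁ = 2.50417 × 673 ≈ 1685.3064 billion.
After: m₂ = (1 + 0.132) / (0.099 + 0.132) ≈ 4.90043, MB₂ = 673 + 52.6 = 725.6, so M₂ = 4.90043 × 725.6 ≈ 3555.752 billion.
ΔM = M₂ − M₁ = 3555.752 − 1685.3064 = 1870.4456 billion.

£1870.4 billion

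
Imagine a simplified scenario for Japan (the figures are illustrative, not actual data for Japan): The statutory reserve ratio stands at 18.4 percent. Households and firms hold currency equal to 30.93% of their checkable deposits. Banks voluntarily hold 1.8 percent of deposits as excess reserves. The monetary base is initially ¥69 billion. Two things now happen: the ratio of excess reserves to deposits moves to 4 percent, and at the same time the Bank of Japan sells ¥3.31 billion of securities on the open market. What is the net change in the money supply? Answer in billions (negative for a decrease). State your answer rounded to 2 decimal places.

-15.42 billion

Before: m₁ = (1 + 0.3093) / (0.184 + 0.018 + 0.3093) ≈ 2.56073, MB₁ = 69, so M₁ = 2.56073 × 69 ≈ 176.6904 billion.
After: m₂ = (1 + 0.3093) / (0.184 + 0.04 + 0.3093) ≈ 2.45509, MB₂ = 69 − 3.31 = 65.69, so M₂ = 2.45509 × 65.69 ≈ 161.2749 billion.
ΔM = M₂ − M₁ = 161.2749 − 176.6904 = -15.4155 billion.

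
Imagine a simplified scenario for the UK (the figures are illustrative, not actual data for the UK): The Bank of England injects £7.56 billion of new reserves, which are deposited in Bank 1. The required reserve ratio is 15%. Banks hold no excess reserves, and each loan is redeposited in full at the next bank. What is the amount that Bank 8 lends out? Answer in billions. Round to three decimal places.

£2.060 billion

Each bank lends a fraction (1 − rr) = 0.8500 of the deposit it receives, so Bank 8 receives 7.56·0.8500^7 and lends 7.56·0.8500^8 ≈ 2.0600 billion.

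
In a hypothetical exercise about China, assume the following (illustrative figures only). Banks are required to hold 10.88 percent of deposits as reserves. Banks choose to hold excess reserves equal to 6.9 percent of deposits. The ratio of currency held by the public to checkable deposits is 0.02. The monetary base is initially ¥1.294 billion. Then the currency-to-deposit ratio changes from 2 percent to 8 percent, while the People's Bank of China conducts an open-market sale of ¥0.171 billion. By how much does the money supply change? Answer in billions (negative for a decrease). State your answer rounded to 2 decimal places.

Before: m₁ = (1 + 0.02) / (0.1088 + 0.069 + 0.02) ≈ 5.1567, MB₁ = 1.294, so M₁ = 5.1567 × 1.294 ≈ 6.6728 billion.
After: m₂ = (1 + 0.08) / (0.1088 + 0.069 + 0.08) ≈ 4.1893, MB₂ = 1.294 − 0.171 = 1.123, so M₂ = 4.1893 × 1.123 ≈ 4.7046 billion.
ΔM = M₂ − M₁ = 4.7046 − 6.6728 = -1.9682 billion.

-1.97 billion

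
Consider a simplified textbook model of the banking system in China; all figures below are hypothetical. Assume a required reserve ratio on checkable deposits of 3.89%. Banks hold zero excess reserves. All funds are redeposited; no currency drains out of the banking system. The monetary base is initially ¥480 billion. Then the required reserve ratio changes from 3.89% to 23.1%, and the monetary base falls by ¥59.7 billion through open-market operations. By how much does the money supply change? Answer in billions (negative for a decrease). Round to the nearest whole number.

-10520 billion

Before: m₁ = 1 / (0.0389) ≈ 25.7069, MB₁ = 480, so M₁ = 25.7069 × 480 = 12339.312 billion.
After: m₂ = 1 / (0.231) ≈ 4.3290, MB₂ = 480 − 59.7 = 420.3, so M₂ = 4.3290 × 420.3 = 1819.4787 billion.
ΔM = M₂ − M₁ = 1819.4787 − 12339.312 = -10519.8333 billion.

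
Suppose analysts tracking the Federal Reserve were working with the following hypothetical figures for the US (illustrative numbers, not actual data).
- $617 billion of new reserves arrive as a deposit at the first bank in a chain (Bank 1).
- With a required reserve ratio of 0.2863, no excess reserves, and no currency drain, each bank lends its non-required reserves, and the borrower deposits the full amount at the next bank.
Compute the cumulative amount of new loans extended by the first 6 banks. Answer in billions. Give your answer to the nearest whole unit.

$1335 billion

Bank i lends (1 − rr)^i of the original deposit: Bank 1 lends 617·0.7137 = 440.3529, Bank 2 lends 617·0.7137² ≈ 314.2799, and so on.
Summing a geometric series: total = 617·[0.7137·(1 − 0.7137^6) / (1 − 0.7137)] ≈ 1334.8119 billion.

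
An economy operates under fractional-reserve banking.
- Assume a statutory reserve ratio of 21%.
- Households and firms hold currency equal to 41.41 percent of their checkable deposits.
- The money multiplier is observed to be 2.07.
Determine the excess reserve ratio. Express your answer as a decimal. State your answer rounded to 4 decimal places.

Using m = 2.07. Since m = (1 + c)/(c + rr + e), the denominator satisfies c + rr + e = (1 + c)/m = (1 + 0.4141) / 2.07 ≈ 0.683140.
With c = 0.4141 and rr = 0.21, the excess reserve ratio is 0.683140 − 0.4141 − 0.21 = 0.05904.

0.0590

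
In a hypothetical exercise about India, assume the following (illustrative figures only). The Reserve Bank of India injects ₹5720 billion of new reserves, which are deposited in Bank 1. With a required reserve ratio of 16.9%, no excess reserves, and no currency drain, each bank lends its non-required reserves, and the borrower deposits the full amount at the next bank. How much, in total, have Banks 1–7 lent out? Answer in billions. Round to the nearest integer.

Bank i lends (1 − rr)^i of the original deposit: Bank 1 lends 5720·0.8310 = 4753.3200, Bank 2 lends 5720·0.8310² ≈ 3950.0089, and so on.
Summing a geometric series: total = 5720·[0.8310·(1 − 0.8310^7) / (1 − 0.8310)] ≈ 20429.2242 billion.

₹20429 billion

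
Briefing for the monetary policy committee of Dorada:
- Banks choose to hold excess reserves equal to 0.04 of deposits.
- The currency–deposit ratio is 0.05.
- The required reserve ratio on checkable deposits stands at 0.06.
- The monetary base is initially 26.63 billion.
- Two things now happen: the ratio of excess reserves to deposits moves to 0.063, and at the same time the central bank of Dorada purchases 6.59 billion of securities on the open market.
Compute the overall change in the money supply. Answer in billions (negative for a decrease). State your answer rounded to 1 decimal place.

Before: m₁ = (1 + 0.05) / (0.06 + 0.04 + 0.05) = 7, MB₁ = 26.63, so M₁ = 7 × 26.63 = 186.41 billion.
After: m₂ = (1 + 0.05) / (0.06 + 0.063 + 0.05) ≈ 6.0694, MB₂ = 26.63 + 6.59 = 33.22, so M₂ = 6.0694 × 33.22 ≈ 201.6255 billion.
ΔM = M₂ − M₁ = 201.6255 − 186.41 = 15.2155 billion.

15.2 billion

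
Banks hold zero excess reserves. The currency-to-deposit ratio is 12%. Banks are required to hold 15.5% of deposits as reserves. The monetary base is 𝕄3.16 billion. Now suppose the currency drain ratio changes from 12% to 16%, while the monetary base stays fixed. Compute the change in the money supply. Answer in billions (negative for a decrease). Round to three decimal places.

Initially m₁ = (1 + 0.12) / (0.155 + 0.12) ≈ 4.07273, so M₁ = 4.07273 × 3.16 ≈ 12.8698 billion.
After the change m₂ = (1 + 0.16) / (0.155 + 0.16) ≈ 3.68254, so M₂ = 3.68254 × 3.16 ≈ 11.6368 billion.
ΔM = M₂ − M₁ = 11.6368 − 12.8698 = -1.233 billion.

-1.233 billion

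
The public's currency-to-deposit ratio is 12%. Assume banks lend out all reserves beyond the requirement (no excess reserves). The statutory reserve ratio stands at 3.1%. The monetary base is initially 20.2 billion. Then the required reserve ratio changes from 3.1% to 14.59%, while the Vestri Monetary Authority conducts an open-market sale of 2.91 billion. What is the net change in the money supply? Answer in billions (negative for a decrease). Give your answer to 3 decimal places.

Before: m₁ = (1 + 0.12) / (0.031 + 0.12) ≈ 7.417219, MB₁ = 20.2, so M₁ = 7.417219 × 20.2 ≈ 149.8278 billion.
After: m₂ = (1 + 0.12) / (0.1459 + 0.12) ≈ 4.212110, MB₂ = 20.2 − 2.91 = 17.29, so M₂ = 4.212110 × 17.29 ≈ 72.8274 billion.
ΔM = M₂ − M₁ = 72.8274 − 149.8278 = -77.0004 billion.

-77.000 billion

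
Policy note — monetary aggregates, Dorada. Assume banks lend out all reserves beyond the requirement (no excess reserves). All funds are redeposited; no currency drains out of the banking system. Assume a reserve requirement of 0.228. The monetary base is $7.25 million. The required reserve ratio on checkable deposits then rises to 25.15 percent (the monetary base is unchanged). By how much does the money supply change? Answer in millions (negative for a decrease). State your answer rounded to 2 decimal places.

Initially m₁ = 1 / (0.228) ≈ 4.3860, so M₁ = 4.3860 × 7.25 = 31.7985 million.
After the change m₂ = 1 / (0.2515) ≈ 3.9761, so M₂ = 3.9761 × 7.25 ≈ 28.8267 million.
ΔM = M₂ − M₁ = 28.8267 − 31.7985 = -2.9718 million.

-2.97 million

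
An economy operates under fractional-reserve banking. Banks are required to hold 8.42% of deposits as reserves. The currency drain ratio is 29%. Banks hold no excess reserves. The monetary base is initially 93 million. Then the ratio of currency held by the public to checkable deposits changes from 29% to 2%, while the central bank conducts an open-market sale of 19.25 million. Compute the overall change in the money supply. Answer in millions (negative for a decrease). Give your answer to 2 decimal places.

Before: m₁ = (1 + 0.29) / (0.0842 + 0.29) ≈ 3.44735, MB₁ = 93, so M₁ = 3.44735 × 93 ≈ 320.6036 million.
After: m₂ = (1 + 0.02) / (0.0842 + 0.02) ≈ 9.78887, MB₂ = 93 − 19.25 = 73.75, so M₂ = 9.78887 × 73.75 ≈ 721.9292 million.
ΔM = M₂ − M₁ = 721.9292 − 320.6036 = 401.3256 million.

401.33 million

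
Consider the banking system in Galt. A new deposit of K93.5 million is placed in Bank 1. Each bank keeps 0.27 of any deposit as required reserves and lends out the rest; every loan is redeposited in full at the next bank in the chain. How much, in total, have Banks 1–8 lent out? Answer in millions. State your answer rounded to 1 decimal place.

Bank i lends (1 − rr)^i of the original deposit: Bank 1 lends 93.5·0.7300 = 68.2550, Bank 2 lends 93.5·0.7300² ≈ 49.8261, and so on.
Summing a geometric series: total = 93.5·[0.7300·(1 − 0.7300^8) / (1 − 0.7300)] ≈ 232.4093 million.

K232.4 million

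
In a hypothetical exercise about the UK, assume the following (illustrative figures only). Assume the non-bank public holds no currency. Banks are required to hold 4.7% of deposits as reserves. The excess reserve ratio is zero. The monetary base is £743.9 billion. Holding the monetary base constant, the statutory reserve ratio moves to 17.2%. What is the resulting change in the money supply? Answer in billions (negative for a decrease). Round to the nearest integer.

Initially m₁ = 1 / (0.047) ≈ 21.2766, so M₁ = 21.2766 × 743.9 ≈ 15827.6627 billion.
After the change m₂ = 1 / (0.172) ≈ 5.8140, so M₂ = 5.8140 × 743.9 = 4325.0346 billion.
ΔM = M₂ − M₁ = 4325.0346 − 15827.6627 = -11502.6281 billion.

-11503 billion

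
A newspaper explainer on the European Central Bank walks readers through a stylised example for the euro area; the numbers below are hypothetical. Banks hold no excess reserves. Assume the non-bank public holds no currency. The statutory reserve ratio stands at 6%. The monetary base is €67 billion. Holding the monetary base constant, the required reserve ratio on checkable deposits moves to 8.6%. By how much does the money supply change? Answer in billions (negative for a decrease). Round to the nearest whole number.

Initially m₁ = 1 / (0.06) ≈ 16.6667, so M₁ = 16.6667 × 67 = 1116.6689 billion.
After the change m₂ = 1 / (0.086) ≈ 11.6279, so M₂ = 11.6279 × 67 = 779.0693 billion.
ΔM = M₂ − M₁ = 779.0693 − 1116.6689 = -337.5996 billion.

-338 billion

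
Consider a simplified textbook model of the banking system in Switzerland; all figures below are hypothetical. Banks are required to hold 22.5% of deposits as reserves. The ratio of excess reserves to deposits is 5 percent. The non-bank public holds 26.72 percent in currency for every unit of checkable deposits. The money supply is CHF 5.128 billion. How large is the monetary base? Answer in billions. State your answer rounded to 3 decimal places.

The money multiplier is m = (1 + c) / (rr + e + c) = (1 + 0.2672) / (0.225 + 0.05 + 0.2672) ≈ 2.33714.
MB = M / m = 5.128 / 2.33714 ≈ 2.1941 billion.

CHF 2.194 billion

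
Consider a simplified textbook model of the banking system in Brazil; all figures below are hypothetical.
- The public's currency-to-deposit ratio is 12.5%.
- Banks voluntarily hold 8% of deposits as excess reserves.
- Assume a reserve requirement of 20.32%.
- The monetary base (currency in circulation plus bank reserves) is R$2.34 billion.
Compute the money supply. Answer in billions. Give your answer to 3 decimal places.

The money multiplier is m = (1 + c) / (rr + e + c) = (1 + 0.125) / (0.2032 + 0.08 + 0.125) ≈ 2.75600.
So M = m × MB = 2.75600 × 2.34 ≈ 6.449 billion.

R$6.449 billion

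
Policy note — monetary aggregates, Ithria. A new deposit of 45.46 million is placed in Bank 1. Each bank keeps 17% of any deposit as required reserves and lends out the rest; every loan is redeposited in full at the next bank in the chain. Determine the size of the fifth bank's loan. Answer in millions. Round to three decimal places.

Each bank lends a fraction (1 − rr) = 0.8300 of the deposit it receives, so Bank 5 receives 45.46·0.8300^4 and lends 45.46·0.8300^5 ≈ 17.9069 million.

17.907 million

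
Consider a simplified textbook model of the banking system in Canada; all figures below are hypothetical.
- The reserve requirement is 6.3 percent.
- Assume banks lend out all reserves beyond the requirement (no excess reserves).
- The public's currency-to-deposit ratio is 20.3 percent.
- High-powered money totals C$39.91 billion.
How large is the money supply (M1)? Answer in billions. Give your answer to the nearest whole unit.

The money multiplier is m = (1 + c) / (rr + c) = (1 + 0.203) / (0.063 + 0.203) ≈ 4.5226.
So M = m × MB = 4.5226 × 39.91 ≈ 180.497 billion.

C$180 billion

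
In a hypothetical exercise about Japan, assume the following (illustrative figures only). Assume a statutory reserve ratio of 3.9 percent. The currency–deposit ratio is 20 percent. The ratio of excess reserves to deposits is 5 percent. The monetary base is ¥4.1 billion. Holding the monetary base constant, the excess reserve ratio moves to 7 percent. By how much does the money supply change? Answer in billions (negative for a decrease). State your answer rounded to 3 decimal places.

-1.102 billion

Initially m₁ = (1 + 0.2) / (0.039 + 0.05 + 0.2) ≈ 4.15225, so M₁ = 4.15225 × 4.1 ≈ 17.0242 billion.
After the change m₂ = (1 + 0.2) / (0.039 + 0.07 + 0.2) ≈ 3.88350, so M₂ = 3.88350 × 4.1 ≈ 15.9223 billion.
ΔM = M₂ − M₁ = 15.9223 − 17.0242 = -1.1019 billion.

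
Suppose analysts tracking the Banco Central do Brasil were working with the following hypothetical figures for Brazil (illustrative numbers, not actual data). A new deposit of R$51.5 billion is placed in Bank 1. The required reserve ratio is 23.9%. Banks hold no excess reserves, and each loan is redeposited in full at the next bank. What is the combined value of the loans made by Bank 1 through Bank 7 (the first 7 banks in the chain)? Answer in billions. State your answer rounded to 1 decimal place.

R$139.7 billion

Bank i lends (1 − rr)^i of the original deposit: Bank 1 lends 51.5·0.7610 = 39.1915, Bank 2 lends 51.5·0.7610² ≈ 29.8247, and so on.
Summing a geometric series: total = 51.5·[0.7610·(1 − 0.7610^7) / (1 − 0.7610)] ≈ 139.7437 billion.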